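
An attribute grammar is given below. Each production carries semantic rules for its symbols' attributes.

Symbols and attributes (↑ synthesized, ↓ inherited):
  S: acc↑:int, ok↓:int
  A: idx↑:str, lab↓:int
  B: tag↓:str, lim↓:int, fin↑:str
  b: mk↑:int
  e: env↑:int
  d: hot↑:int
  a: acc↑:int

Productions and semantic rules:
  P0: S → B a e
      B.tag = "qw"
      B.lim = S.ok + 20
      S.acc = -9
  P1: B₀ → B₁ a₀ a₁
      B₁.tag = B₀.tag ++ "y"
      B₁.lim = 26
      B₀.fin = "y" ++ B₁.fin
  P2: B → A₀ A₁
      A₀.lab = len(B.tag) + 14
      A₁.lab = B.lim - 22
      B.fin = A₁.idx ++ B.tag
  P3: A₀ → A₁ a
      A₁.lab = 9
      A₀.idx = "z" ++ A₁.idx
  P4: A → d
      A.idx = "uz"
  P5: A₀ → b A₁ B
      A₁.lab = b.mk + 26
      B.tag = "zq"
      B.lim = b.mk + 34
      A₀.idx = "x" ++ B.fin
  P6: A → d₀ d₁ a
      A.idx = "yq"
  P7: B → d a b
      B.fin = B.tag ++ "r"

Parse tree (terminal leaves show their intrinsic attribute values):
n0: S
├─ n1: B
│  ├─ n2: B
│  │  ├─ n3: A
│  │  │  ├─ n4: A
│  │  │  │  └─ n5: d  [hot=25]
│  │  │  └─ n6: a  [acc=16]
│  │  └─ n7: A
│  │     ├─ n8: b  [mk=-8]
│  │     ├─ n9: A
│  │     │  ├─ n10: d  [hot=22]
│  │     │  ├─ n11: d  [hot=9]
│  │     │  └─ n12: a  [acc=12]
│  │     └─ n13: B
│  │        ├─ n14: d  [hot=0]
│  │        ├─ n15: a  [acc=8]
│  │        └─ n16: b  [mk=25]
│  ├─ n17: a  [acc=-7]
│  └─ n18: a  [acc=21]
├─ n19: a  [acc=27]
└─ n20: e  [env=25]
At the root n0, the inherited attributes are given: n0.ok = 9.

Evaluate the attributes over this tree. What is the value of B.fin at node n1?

"yxzqrqwy"

1. n0.ok = 9  [given at root]
2. n1.tag = "qw"  ["qw"]
3. n1.lim = 29  [S.ok + 20]
4. n2.tag = "qwy"  [B₀.tag ++ "y"]
5. n2.lim = 26  [26]
6. n3.lab = 17  [len(B.tag) + 14]
7. n4.lab = 9  [9]
8. n5.hot = 25  [terminal]
9. n4.idx = "uz"  ["uz"]
10. n6.acc = 16  [terminal]
11. n3.idx = "zuz"  ["z" ++ A₁.idx]
12. n7.lab = 4  [B.lim - 22]
13. n8.mk = -8  [terminal]
14. n9.lab = 18  [b.mk + 26]
15. n10.hot = 22  [terminal]
16. n11.hot = 9  [terminal]
17. n12.acc = 12  [terminal]
18. n9.idx = "yq"  ["yq"]
19. n13.tag = "zq"  ["zq"]
20. n13.lim = 26  [b.mk + 34]
21. n14.hot = 0  [terminal]
22. n15.acc = 8  [terminal]
23. n16.mk = 25  [terminal]
24. n13.fin = "zqr"  [B.tag ++ "r"]
25. n7.idx = "xzqr"  ["x" ++ B.fin]
26. n2.fin = "xzqrqwy"  [A₁.idx ++ B.tag]
27. n17.acc = -7  [terminal]
28. n18.acc = 21  [terminal]
29. n1.fin = "yxzqrqwy"  ["y" ++ B₁.fin]
30. n19.acc = 27  [terminal]
31. n20.env = 25  [terminal]
32. n0.acc = -9  [-9]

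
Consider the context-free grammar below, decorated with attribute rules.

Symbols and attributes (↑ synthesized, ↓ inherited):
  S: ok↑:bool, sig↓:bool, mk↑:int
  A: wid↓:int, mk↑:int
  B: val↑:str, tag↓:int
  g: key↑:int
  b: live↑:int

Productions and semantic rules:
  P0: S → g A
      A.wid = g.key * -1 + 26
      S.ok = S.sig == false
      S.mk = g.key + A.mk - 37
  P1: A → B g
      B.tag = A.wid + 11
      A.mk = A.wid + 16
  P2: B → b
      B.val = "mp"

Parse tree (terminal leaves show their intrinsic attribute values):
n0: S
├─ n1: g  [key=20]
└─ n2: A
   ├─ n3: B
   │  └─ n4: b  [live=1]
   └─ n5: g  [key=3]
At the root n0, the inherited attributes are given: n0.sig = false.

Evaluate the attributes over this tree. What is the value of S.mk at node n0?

5

1. n0.sig = false  [given at root]
2. n1.key = 20  [terminal]
3. n2.wid = 6  [g.key * -1 + 26]
4. n3.tag = 17  [A.wid + 11]
5. n4.live = 1  [terminal]
6. n3.val = "mp"  ["mp"]
7. n5.key = 3  [terminal]
8. n2.mk = 22  [A.wid + 16]
9. n0.ok = true  [S.sig == false]
10. n0.mk = 5  [g.key + A.mk - 37]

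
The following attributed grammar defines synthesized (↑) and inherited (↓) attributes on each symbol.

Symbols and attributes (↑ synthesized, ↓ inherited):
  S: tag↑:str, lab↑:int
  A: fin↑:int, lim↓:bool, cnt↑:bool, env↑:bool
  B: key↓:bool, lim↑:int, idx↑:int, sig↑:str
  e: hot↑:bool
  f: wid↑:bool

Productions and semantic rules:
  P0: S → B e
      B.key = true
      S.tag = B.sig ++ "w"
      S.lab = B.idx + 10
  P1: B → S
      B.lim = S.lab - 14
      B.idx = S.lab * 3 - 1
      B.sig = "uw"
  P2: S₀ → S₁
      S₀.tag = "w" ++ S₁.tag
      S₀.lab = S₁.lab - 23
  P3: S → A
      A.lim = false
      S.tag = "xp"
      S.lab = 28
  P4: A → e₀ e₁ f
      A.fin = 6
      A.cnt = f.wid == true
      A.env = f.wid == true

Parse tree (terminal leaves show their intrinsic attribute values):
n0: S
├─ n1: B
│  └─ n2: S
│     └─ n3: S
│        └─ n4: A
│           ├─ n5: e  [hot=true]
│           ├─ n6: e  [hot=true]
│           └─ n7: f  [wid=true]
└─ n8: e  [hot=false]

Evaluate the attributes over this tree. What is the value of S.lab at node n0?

24

1. n1.key = true  [true]
2. n4.lim = false  [false]
3. n5.hot = true  [terminal]
4. n6.hot = true  [terminal]
5. n7.wid = true  [terminal]
6. n4.fin = 6  [6]
7. n4.cnt = true  [f.wid == true]
8. n4.env = true  [f.wid == true]
9. n3.tag = "xp"  ["xp"]
10. n3.lab = 28  [28]
11. n2.tag = "wxp"  ["w" ++ S₁.tag]
12. n2.lab = 5  [S₁.lab - 23]
13. n1.lim = -9  [S.lab - 14]
14. n1.idx = 14  [S.lab * 3 - 1]
15. n1.sig = "uw"  ["uw"]
16. n8.hot = false  [terminal]
17. n0.tag = "uww"  [B.sig ++ "w"]
18. n0.lab = 24  [B.idx + 10]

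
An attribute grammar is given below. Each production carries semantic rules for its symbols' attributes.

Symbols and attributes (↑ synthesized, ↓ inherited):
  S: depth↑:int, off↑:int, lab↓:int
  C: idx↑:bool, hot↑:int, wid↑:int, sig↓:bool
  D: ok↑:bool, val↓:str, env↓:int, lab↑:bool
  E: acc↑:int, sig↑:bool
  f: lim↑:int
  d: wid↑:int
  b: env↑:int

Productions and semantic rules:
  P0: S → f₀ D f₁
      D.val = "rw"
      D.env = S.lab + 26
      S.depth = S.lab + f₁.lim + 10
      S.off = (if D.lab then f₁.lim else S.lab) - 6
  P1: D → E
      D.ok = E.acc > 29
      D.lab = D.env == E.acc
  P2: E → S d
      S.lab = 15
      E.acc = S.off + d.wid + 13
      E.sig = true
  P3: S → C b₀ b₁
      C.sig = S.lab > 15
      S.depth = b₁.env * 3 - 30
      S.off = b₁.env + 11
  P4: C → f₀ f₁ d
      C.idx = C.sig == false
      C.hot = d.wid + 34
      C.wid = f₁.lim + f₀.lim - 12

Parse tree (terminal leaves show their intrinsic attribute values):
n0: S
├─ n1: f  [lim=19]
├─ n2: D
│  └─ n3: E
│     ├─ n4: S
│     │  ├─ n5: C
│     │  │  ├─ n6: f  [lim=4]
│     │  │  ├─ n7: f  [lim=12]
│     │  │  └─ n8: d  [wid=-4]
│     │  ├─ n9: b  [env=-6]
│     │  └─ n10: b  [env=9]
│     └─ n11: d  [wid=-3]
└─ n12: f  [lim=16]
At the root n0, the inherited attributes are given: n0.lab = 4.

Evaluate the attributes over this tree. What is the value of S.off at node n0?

1. n0.lab = 4  [given at root]
2. n1.lim = 19  [terminal]
3. n2.val = "rw"  ["rw"]
4. n2.env = 30  [S.lab + 26]
5. n4.lab = 15  [15]
6. n5.sig = false  [S.lab > 15]
7. n6.lim = 4  [terminal]
8. n7.lim = 12  [terminal]
9. n8.wid = -4  [terminal]
10. n5.idx = true  [C.sig == false]
11. n5.hot = 30  [d.wid + 34]
12. n5.wid = 4  [f₁.lim + f₀.lim - 12]
13. n9.env = -6  [terminal]
14. n10.env = 9  [terminal]
15. n4.depth = -3  [b₁.env * 3 - 30]
16. n4.off = 20  [b₁.env + 11]
17. n11.wid = -3  [terminal]
18. n3.acc = 30  [S.off + d.wid + 13]
19. n3.sig = true  [true]
20. n2.ok = true  [E.acc > 29]
21. n2.lab = true  [D.env == E.acc]
22. n12.lim = 16  [terminal]
23. n0.depth = 30  [S.lab + f₁.lim + 10]
24. n0.off = 10  [(if D.lab then f₁.lim else S.lab) - 6]

10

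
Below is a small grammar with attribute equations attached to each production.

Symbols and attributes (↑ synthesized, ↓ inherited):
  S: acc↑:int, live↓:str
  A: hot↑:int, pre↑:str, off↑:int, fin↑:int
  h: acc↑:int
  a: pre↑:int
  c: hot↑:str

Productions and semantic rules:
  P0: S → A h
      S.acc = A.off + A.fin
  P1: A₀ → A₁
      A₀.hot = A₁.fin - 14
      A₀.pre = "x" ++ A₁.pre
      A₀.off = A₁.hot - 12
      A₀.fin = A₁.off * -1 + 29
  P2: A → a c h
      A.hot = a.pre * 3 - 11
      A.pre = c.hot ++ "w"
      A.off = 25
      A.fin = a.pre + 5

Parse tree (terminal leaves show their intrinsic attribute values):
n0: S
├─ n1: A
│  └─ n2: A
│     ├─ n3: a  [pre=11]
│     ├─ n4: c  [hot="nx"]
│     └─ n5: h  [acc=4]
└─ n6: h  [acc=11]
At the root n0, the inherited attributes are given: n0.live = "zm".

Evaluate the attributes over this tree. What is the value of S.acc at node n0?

1. n0.live = "zm"  [given at root]
2. n3.pre = 11  [terminal]
3. n4.hot = "nx"  [terminal]
4. n5.acc = 4  [terminal]
5. n2.hot = 22  [a.pre * 3 - 11]
6. n2.pre = "nxw"  [c.hot ++ "w"]
7. n2.off = 25  [25]
8. n2.fin = 16  [a.pre + 5]
9. n1.hot = 2  [A₁.fin - 14]
10. n1.pre = "xnxw"  ["x" ++ A₁.pre]
11. n1.off = 10  [A₁.hot - 12]
12. n1.fin = 4  [A₁.off * -1 + 29]
13. n6.acc = 11  [terminal]
14. n0.acc = 14  [A.off + A.fin]

14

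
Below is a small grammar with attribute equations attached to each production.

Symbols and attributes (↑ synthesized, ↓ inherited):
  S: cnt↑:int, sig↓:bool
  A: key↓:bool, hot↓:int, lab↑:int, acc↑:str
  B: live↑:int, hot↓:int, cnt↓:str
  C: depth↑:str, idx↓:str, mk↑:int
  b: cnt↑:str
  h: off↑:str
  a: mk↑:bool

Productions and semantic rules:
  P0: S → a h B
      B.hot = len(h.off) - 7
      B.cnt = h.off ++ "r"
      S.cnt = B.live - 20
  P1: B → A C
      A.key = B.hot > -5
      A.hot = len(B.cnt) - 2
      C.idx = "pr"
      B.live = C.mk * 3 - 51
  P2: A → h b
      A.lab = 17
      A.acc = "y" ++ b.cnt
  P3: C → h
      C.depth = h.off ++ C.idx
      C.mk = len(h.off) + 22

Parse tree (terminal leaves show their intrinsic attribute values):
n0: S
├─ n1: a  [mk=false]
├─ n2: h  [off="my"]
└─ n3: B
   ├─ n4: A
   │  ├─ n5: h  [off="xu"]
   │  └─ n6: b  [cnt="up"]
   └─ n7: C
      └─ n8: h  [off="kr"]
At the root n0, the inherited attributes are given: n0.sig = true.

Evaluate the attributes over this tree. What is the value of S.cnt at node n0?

1

1. n0.sig = true  [given at root]
2. n1.mk = false  [terminal]
3. n2.off = "my"  [terminal]
4. n3.hot = -5  [len(h.off) - 7]
5. n3.cnt = "myr"  [h.off ++ "r"]
6. n4.key = false  [B.hot > -5]
7. n4.hot = 1  [len(B.cnt) - 2]
8. n5.off = "xu"  [terminal]
9. n6.cnt = "up"  [terminal]
10. n4.lab = 17  [17]
11. n4.acc = "yup"  ["y" ++ b.cnt]
12. n7.idx = "pr"  ["pr"]
13. n8.off = "kr"  [terminal]
14. n7.depth = "krpr"  [h.off ++ C.idx]
15. n7.mk = 24  [len(h.off) + 22]
16. n3.live = 21  [C.mk * 3 - 51]
17. n0.cnt = 1  [B.live - 20]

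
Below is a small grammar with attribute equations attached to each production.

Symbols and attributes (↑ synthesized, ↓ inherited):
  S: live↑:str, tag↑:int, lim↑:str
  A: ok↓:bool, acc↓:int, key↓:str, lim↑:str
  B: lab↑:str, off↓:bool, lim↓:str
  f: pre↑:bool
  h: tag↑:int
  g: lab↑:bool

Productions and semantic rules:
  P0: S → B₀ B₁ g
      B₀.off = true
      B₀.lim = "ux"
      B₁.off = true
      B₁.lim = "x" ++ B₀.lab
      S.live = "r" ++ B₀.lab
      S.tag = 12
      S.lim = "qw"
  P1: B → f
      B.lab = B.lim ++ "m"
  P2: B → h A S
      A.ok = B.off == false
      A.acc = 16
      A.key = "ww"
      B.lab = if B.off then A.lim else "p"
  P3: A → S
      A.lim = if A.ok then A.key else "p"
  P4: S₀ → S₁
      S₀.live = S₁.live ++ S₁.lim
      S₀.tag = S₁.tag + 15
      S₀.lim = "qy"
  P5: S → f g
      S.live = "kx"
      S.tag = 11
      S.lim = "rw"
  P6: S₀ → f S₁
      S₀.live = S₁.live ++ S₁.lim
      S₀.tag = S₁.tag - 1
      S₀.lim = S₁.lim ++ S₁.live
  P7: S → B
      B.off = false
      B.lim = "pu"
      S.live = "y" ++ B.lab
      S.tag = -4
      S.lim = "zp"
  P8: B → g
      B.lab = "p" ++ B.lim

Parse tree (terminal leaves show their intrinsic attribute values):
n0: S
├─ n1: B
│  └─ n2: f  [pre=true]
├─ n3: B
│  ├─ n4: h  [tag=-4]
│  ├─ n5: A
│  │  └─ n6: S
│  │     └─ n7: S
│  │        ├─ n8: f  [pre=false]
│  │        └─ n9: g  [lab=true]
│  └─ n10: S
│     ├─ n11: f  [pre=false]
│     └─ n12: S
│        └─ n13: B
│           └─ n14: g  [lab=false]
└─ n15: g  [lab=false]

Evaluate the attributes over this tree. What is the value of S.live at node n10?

"yppuzp"

1. n1.off = true  [true]
2. n1.lim = "ux"  ["ux"]
3. n2.pre = true  [terminal]
4. n1.lab = "uxm"  [B.lim ++ "m"]
5. n3.off = true  [true]
6. n3.lim = "xuxm"  ["x" ++ B₀.lab]
7. n4.tag = -4  [terminal]
8. n5.ok = false  [B.off == false]
9. n5.acc = 16  [16]
10. n5.key = "ww"  ["ww"]
11. n8.pre = false  [terminal]
12. n9.lab = true  [terminal]
13. n7.live = "kx"  ["kx"]
14. n7.tag = 11  [11]
15. n7.lim = "rw"  ["rw"]
16. n6.live = "kxrw"  [S₁.live ++ S₁.lim]
17. n6.tag = 26  [S₁.tag + 15]
18. n6.lim = "qy"  ["qy"]
19. n5.lim = "p"  [if A.ok then A.key else "p"]
20. n11.pre = false  [terminal]
21. n13.off = false  [false]
22. n13.lim = "pu"  ["pu"]
23. n14.lab = false  [terminal]
24. n13.lab = "ppu"  ["p" ++ B.lim]
25. n12.live = "yppu"  ["y" ++ B.lab]
26. n12.tag = -4  [-4]
27. n12.lim = "zp"  ["zp"]
28. n10.live = "yppuzp"  [S₁.live ++ S₁.lim]
29. n10.tag = -5  [S₁.tag - 1]
30. n10.lim = "zpyppu"  [S₁.lim ++ S₁.live]
31. n3.lab = "p"  [if B.off then A.lim else "p"]
32. n15.lab = false  [terminal]
33. n0.live = "ruxm"  ["r" ++ B₀.lab]
34. n0.tag = 12  [12]
35. n0.lim = "qw"  ["qw"]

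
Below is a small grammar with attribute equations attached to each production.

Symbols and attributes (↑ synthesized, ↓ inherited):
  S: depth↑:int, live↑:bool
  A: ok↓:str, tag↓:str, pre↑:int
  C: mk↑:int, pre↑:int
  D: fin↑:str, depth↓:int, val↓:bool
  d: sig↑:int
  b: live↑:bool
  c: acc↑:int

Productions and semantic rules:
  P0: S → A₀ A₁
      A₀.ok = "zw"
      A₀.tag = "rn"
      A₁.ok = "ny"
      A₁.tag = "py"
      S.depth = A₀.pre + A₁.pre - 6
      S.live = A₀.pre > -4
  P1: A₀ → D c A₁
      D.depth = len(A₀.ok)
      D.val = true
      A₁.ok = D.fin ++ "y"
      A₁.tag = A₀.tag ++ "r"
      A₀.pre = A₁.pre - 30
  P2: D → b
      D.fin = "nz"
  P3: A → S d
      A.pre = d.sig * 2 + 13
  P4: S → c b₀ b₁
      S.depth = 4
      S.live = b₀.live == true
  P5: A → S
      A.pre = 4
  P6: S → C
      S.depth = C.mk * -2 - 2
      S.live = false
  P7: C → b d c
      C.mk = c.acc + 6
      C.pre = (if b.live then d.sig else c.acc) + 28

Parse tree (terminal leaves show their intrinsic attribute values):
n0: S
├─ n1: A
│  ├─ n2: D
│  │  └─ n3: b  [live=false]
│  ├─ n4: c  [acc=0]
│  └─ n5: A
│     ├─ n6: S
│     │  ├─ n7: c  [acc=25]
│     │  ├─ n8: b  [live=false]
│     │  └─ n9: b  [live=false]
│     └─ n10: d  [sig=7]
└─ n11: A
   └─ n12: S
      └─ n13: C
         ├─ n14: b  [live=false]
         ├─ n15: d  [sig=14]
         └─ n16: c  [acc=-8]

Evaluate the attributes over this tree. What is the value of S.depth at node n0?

-5

1. n1.ok = "zw"  ["zw"]
2. n1.tag = "rn"  ["rn"]
3. n2.depth = 2  [len(A₀.ok)]
4. n2.val = true  [true]
5. n3.live = false  [terminal]
6. n2.fin = "nz"  ["nz"]
7. n4.acc = 0  [terminal]
8. n5.ok = "nzy"  [D.fin ++ "y"]
9. n5.tag = "rnr"  [A₀.tag ++ "r"]
10. n7.acc = 25  [terminal]
11. n8.live = false  [terminal]
12. n9.live = false  [terminal]
13. n6.depth = 4  [4]
14. n6.live = false  [b₀.live == true]
15. n10.sig = 7  [terminal]
16. n5.pre = 27  [d.sig * 2 + 13]
17. n1.pre = -3  [A₁.pre - 30]
18. n11.ok = "ny"  ["ny"]
19. n11.tag = "py"  ["py"]
20. n14.live = false  [terminal]
21. n15.sig = 14  [terminal]
22. n16.acc = -8  [terminal]
23. n13.mk = -2  [c.acc + 6]
24. n13.pre = 20  [(if b.live then d.sig else c.acc) + 28]
25. n12.depth = 2  [C.mk * -2 - 2]
26. n12.live = false  [false]
27. n11.pre = 4  [4]
28. n0.depth = -5  [A₀.pre + A₁.pre - 6]
29. n0.live = true  [A₀.pre > -4]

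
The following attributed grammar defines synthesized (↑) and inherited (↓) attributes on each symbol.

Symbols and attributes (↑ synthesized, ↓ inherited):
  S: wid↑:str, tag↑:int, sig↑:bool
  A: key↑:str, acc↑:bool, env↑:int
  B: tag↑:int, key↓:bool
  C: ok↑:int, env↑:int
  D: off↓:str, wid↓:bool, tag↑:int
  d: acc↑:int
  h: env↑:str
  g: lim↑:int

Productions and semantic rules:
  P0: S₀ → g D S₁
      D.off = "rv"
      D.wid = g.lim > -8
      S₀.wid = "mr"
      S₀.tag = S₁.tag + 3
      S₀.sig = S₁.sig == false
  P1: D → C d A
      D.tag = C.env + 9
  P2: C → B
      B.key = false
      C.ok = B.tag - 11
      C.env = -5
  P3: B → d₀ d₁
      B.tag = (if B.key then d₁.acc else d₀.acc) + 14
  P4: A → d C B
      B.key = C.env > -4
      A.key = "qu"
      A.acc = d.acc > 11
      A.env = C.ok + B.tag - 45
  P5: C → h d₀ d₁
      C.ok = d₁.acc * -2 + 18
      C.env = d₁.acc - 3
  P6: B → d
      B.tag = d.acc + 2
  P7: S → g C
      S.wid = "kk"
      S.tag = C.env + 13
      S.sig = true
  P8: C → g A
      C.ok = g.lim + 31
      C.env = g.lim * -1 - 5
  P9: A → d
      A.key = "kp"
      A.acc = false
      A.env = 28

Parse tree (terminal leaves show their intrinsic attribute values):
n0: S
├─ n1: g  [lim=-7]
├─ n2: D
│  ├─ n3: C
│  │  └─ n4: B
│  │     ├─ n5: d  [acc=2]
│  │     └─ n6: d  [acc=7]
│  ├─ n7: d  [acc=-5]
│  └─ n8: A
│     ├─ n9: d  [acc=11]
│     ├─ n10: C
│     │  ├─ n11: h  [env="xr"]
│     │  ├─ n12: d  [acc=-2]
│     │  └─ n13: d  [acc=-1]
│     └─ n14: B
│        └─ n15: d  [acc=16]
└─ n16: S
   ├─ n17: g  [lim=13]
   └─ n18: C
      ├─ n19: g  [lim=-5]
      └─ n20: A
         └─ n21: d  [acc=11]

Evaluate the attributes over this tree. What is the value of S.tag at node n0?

1. n1.lim = -7  [terminal]
2. n2.off = "rv"  ["rv"]
3. n2.wid = true  [g.lim > -8]
4. n4.key = false  [false]
5. n5.acc = 2  [terminal]
6. n6.acc = 7  [terminal]
7. n4.tag = 16  [(if B.key then d₁.acc else d₀.acc) + 14]
8. n3.ok = 5  [B.tag - 11]
9. n3.env = -5  [-5]
10. n7.acc = -5  [terminal]
11. n9.acc = 11  [terminal]
12. n11.env = "xr"  [terminal]
13. n12.acc = -2  [terminal]
14. n13.acc = -1  [terminal]
15. n10.ok = 20  [d₁.acc * -2 + 18]
16. n10.env = -4  [d₁.acc - 3]
17. n14.key = false  [C.env > -4]
18. n15.acc = 16  [terminal]
19. n14.tag = 18  [d.acc + 2]
20. n8.key = "qu"  ["qu"]
21. n8.acc = false  [d.acc > 11]
22. n8.env = -7  [C.ok + B.tag - 45]
23. n2.tag = 4  [C.env + 9]
24. n17.lim = 13  [terminal]
25. n19.lim = -5  [terminal]
26. n21.acc = 11  [terminal]
27. n20.key = "kp"  ["kp"]
28. n20.acc = false  [false]
29. n20.env = 28  [28]
30. n18.ok = 26  [g.lim + 31]
31. n18.env = 0  [g.lim * -1 - 5]
32. n16.wid = "kk"  ["kk"]
33. n16.tag = 13  [C.env + 13]
34. n16.sig = true  [true]
35. n0.wid = "mr"  ["mr"]
36. n0.tag = 16  [S₁.tag + 3]
37. n0.sig = false  [S₁.sig == false]

16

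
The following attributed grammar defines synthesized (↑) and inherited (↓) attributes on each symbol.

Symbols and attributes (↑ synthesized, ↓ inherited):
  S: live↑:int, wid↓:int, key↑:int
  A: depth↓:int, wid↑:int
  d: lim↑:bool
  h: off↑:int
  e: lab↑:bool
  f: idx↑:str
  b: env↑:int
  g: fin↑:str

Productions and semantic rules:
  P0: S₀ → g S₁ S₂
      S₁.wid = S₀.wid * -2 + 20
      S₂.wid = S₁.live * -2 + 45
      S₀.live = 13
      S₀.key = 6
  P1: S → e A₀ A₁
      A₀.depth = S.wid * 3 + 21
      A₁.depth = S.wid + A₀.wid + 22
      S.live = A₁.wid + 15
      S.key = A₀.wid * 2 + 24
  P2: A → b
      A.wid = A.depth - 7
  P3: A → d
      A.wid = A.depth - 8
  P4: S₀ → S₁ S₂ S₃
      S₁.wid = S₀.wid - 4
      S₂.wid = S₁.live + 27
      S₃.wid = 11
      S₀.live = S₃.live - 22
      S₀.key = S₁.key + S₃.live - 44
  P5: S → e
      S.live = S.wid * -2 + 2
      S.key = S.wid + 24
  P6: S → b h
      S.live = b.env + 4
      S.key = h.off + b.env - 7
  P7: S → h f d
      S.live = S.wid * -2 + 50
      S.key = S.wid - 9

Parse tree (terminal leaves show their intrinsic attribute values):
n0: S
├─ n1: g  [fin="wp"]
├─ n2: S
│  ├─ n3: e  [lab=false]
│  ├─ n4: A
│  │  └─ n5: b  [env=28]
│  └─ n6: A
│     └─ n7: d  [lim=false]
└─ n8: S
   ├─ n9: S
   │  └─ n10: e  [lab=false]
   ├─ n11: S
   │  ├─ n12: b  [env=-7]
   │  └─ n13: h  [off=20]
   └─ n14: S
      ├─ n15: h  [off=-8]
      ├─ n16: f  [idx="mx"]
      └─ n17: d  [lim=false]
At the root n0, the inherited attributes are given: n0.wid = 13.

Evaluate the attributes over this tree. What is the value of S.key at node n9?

1. n0.wid = 13  [given at root]
2. n1.fin = "wp"  [terminal]
3. n2.wid = -6  [S₀.wid * -2 + 20]
4. n3.lab = false  [terminal]
5. n4.depth = 3  [S.wid * 3 + 21]
6. n5.env = 28  [terminal]
7. n4.wid = -4  [A.depth - 7]
8. n6.depth = 12  [S.wid + A₀.wid + 22]
9. n7.lim = false  [terminal]
10. n6.wid = 4  [A.depth - 8]
11. n2.live = 19  [A₁.wid + 15]
12. n2.key = 16  [A₀.wid * 2 + 24]
13. n8.wid = 7  [S₁.live * -2 + 45]
14. n9.wid = 3  [S₀.wid - 4]
15. n10.lab = false  [terminal]
16. n9.live = -4  [S.wid * -2 + 2]
17. n9.key = 27  [S.wid + 24]
18. n11.wid = 23  [S₁.live + 27]
19. n12.env = -7  [terminal]
20. n13.off = 20  [terminal]
21. n11.live = -3  [b.env + 4]
22. n11.key = 6  [h.off + b.env - 7]
23. n14.wid = 11  [11]
24. n15.off = -8  [terminal]
25. n16.idx = "mx"  [terminal]
26. n17.lim = false  [terminal]
27. n14.live = 28  [S.wid * -2 + 50]
28. n14.key = 2  [S.wid - 9]
29. n8.live = 6  [S₃.live - 22]
30. n8.key = 11  [S₁.key + S₃.live - 44]
31. n0.live = 13  [13]
32. n0.key = 6  [6]

27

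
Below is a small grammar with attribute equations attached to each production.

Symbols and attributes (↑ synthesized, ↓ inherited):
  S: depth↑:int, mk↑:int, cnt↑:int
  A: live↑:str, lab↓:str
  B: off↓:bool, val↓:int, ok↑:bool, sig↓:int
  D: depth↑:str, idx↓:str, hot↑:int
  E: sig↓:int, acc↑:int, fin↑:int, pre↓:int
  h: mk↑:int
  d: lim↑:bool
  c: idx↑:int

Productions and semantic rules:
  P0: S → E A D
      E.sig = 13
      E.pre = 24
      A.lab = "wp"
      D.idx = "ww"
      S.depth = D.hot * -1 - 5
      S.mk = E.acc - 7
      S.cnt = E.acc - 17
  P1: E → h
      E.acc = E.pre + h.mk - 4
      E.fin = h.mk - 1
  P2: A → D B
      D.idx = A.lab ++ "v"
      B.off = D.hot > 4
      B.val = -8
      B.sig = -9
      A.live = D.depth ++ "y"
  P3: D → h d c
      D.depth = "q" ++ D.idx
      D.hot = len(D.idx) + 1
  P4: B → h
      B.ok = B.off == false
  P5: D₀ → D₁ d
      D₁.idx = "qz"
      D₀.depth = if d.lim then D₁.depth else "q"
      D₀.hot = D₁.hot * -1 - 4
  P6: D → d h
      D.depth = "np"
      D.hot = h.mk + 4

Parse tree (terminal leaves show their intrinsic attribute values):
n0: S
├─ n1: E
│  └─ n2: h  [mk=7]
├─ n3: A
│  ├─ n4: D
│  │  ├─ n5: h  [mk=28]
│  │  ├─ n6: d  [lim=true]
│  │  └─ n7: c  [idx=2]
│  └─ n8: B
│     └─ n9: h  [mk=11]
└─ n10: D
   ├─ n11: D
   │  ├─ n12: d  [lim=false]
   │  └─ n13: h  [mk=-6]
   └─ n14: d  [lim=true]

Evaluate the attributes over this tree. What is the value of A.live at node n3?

"qwpvy"

1. n1.sig = 13  [13]
2. n1.pre = 24  [24]
3. n2.mk = 7  [terminal]
4. n1.acc = 27  [E.pre + h.mk - 4]
5. n1.fin = 6  [h.mk - 1]
6. n3.lab = "wp"  ["wp"]
7. n4.idx = "wpv"  [A.lab ++ "v"]
8. n5.mk = 28  [terminal]
9. n6.lim = true  [terminal]
10. n7.idx = 2  [terminal]
11. n4.depth = "qwpv"  ["q" ++ D.idx]
12. n4.hot = 4  [len(D.idx) + 1]
13. n8.off = false  [D.hot > 4]
14. n8.val = -8  [-8]
15. n8.sig = -9  [-9]
16. n9.mk = 11  [terminal]
17. n8.ok = true  [B.off == false]
18. n3.live = "qwpvy"  [D.depth ++ "y"]
19. n10.idx = "ww"  ["ww"]
20. n11.idx = "qz"  ["qz"]
21. n12.lim = false  [terminal]
22. n13.mk = -6  [terminal]
23. n11.depth = "np"  ["np"]
24. n11.hot = -2  [h.mk + 4]
25. n14.lim = true  [terminal]
26. n10.depth = "np"  [if d.lim then D₁.depth else "q"]
27. n10.hot = -2  [D₁.hot * -1 - 4]
28. n0.depth = -3  [D.hot * -1 - 5]
29. n0.mk = 20  [E.acc - 7]
30. n0.cnt = 10  [E.acc - 17]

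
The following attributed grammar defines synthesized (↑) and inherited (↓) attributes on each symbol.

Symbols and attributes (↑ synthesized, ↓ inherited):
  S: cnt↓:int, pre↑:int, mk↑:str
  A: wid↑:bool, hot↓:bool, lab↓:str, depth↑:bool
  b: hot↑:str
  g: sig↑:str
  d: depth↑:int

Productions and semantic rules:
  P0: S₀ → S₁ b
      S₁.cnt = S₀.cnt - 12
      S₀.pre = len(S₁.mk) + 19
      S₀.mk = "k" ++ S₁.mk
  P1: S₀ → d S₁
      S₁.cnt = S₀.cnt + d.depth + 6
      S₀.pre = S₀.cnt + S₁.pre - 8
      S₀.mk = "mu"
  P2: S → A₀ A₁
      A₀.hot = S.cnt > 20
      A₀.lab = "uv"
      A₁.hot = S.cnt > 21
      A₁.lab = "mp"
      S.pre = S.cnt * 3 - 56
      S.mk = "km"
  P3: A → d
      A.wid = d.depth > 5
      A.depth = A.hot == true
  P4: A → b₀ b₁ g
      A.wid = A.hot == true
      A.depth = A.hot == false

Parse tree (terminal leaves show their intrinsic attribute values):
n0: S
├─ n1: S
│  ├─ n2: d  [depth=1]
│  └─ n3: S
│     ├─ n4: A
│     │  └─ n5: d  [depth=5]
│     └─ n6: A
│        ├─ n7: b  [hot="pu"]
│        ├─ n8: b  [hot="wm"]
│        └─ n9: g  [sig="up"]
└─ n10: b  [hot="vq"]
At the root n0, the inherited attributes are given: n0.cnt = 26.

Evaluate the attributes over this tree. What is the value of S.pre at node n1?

13

1. n0.cnt = 26  [given at root]
2. n1.cnt = 14  [S₀.cnt - 12]
3. n2.depth = 1  [terminal]
4. n3.cnt = 21  [S₀.cnt + d.depth + 6]
5. n4.hot = true  [S.cnt > 20]
6. n4.lab = "uv"  ["uv"]
7. n5.depth = 5  [terminal]
8. n4.wid = false  [d.depth > 5]
9. n4.depth = true  [A.hot == true]
10. n6.hot = false  [S.cnt > 21]
11. n6.lab = "mp"  ["mp"]
12. n7.hot = "pu"  [terminal]
13. n8.hot = "wm"  [terminal]
14. n9.sig = "up"  [terminal]
15. n6.wid = false  [A.hot == true]
16. n6.depth = true  [A.hot == false]
17. n3.pre = 7  [S.cnt * 3 - 56]
18. n3.mk = "km"  ["km"]
19. n1.pre = 13  [S₀.cnt + S₁.pre - 8]
20. n1.mk = "mu"  ["mu"]
21. n10.hot = "vq"  [terminal]
22. n0.pre = 21  [len(S₁.mk) + 19]
23. n0.mk = "kmu"  ["k" ++ S₁.mk]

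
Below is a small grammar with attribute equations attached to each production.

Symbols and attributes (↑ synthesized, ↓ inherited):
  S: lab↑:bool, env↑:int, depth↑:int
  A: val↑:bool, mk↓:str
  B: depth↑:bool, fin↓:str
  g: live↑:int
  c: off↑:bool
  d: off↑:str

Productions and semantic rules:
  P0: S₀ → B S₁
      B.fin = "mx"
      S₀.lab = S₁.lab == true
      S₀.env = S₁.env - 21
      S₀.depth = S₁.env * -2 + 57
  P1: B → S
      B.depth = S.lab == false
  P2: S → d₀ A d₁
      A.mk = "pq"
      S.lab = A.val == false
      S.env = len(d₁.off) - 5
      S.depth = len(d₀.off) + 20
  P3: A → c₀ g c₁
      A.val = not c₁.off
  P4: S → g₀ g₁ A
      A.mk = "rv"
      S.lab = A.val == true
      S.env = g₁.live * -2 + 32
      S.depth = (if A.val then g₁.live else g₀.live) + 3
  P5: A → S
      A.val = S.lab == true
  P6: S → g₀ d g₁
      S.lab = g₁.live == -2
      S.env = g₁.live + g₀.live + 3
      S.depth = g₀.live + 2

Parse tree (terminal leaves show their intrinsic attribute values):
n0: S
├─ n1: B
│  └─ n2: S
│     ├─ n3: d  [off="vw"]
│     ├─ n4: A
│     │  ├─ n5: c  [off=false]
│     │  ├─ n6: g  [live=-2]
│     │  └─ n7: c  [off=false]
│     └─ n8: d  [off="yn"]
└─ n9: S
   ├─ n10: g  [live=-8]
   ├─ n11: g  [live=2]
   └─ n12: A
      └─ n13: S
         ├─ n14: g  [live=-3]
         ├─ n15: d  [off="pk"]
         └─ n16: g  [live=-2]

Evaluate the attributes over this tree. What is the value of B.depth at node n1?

true

1. n1.fin = "mx"  ["mx"]
2. n3.off = "vw"  [terminal]
3. n4.mk = "pq"  ["pq"]
4. n5.off = false  [terminal]
5. n6.live = -2  [terminal]
6. n7.off = false  [terminal]
7. n4.val = true  [not c₁.off]
8. n8.off = "yn"  [terminal]
9. n2.lab = false  [A.val == false]
10. n2.env = -3  [len(d₁.off) - 5]
11. n2.depth = 22  [len(d₀.off) + 20]
12. n1.depth = true  [S.lab == false]
13. n10.live = -8  [terminal]
14. n11.live = 2  [terminal]
15. n12.mk = "rv"  ["rv"]
16. n14.live = -3  [terminal]
17. n15.off = "pk"  [terminal]
18. n16.live = -2  [terminal]
19. n13.lab = true  [g₁.live == -2]
20. n13.env = -2  [g₁.live + g₀.live + 3]
21. n13.depth = -1  [g₀.live + 2]
22. n12.val = true  [S.lab == true]
23. n9.lab = true  [A.val == true]
24. n9.env = 28  [g₁.live * -2 + 32]
25. n9.depth = 5  [(if A.val then g₁.live else g₀.live) + 3]
26. n0.lab = true  [S₁.lab == true]
27. n0.env = 7  [S₁.env - 21]
28. n0.depth = 1  [S₁.env * -2 + 57]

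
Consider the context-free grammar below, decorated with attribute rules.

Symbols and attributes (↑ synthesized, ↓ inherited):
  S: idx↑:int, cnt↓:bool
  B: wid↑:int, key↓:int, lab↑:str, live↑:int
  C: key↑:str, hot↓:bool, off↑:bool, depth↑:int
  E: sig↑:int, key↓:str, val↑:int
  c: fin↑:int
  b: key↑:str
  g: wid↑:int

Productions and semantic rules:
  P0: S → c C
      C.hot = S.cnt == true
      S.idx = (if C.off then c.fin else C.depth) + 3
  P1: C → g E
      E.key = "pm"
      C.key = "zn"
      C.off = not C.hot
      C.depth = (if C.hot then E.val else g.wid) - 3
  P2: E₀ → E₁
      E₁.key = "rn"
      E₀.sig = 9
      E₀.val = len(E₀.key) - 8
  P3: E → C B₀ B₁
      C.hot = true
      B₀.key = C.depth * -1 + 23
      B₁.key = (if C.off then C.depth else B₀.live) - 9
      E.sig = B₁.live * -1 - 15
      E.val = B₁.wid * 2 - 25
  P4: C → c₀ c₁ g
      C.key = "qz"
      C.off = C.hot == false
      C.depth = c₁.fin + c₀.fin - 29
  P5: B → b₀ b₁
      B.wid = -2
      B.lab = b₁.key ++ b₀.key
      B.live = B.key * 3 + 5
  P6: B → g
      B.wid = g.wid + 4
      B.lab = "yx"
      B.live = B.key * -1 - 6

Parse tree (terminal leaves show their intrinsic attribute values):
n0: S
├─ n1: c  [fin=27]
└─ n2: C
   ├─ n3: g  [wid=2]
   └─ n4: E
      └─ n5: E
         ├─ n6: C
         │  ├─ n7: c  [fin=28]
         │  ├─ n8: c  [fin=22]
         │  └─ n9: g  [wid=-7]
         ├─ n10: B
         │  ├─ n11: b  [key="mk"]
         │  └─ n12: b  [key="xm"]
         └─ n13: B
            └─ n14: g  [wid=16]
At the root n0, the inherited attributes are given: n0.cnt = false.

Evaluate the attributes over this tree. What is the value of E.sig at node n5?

1. n0.cnt = false  [given at root]
2. n1.fin = 27  [terminal]
3. n2.hot = false  [S.cnt == true]
4. n3.wid = 2  [terminal]
5. n4.key = "pm"  ["pm"]
6. n5.key = "rn"  ["rn"]
7. n6.hot = true  [true]
8. n7.fin = 28  [terminal]
9. n8.fin = 22  [terminal]
10. n9.wid = -7  [terminal]
11. n6.key = "qz"  ["qz"]
12. n6.off = false  [C.hot == false]
13. n6.depth = 21  [c₁.fin + c₀.fin - 29]
14. n10.key = 2  [C.depth * -1 + 23]
15. n11.key = "mk"  [terminal]
16. n12.key = "xm"  [terminal]
17. n10.wid = -2  [-2]
18. n10.lab = "xmmk"  [b₁.key ++ b₀.key]
19. n10.live = 11  [B.key * 3 + 5]
20. n13.key = 2  [(if C.off then C.depth else B₀.live) - 9]
21. n14.wid = 16  [terminal]
22. n13.wid = 20  [g.wid + 4]
23. n13.lab = "yx"  ["yx"]
24. n13.live = -8  [B.key * -1 - 6]
25. n5.sig = -7  [B₁.live * -1 - 15]
26. n5.val = 15  [B₁.wid * 2 - 25]
27. n4.sig = 9  [9]
28. n4.val = -6  [len(E₀.key) - 8]
29. n2.key = "zn"  ["zn"]
30. n2.off = true  [not C.hot]
31. n2.depth = -1  [(if C.hot then E.val else g.wid) - 3]
32. n0.idx = 30  [(if C.off then c.fin else C.depth) + 3]

-7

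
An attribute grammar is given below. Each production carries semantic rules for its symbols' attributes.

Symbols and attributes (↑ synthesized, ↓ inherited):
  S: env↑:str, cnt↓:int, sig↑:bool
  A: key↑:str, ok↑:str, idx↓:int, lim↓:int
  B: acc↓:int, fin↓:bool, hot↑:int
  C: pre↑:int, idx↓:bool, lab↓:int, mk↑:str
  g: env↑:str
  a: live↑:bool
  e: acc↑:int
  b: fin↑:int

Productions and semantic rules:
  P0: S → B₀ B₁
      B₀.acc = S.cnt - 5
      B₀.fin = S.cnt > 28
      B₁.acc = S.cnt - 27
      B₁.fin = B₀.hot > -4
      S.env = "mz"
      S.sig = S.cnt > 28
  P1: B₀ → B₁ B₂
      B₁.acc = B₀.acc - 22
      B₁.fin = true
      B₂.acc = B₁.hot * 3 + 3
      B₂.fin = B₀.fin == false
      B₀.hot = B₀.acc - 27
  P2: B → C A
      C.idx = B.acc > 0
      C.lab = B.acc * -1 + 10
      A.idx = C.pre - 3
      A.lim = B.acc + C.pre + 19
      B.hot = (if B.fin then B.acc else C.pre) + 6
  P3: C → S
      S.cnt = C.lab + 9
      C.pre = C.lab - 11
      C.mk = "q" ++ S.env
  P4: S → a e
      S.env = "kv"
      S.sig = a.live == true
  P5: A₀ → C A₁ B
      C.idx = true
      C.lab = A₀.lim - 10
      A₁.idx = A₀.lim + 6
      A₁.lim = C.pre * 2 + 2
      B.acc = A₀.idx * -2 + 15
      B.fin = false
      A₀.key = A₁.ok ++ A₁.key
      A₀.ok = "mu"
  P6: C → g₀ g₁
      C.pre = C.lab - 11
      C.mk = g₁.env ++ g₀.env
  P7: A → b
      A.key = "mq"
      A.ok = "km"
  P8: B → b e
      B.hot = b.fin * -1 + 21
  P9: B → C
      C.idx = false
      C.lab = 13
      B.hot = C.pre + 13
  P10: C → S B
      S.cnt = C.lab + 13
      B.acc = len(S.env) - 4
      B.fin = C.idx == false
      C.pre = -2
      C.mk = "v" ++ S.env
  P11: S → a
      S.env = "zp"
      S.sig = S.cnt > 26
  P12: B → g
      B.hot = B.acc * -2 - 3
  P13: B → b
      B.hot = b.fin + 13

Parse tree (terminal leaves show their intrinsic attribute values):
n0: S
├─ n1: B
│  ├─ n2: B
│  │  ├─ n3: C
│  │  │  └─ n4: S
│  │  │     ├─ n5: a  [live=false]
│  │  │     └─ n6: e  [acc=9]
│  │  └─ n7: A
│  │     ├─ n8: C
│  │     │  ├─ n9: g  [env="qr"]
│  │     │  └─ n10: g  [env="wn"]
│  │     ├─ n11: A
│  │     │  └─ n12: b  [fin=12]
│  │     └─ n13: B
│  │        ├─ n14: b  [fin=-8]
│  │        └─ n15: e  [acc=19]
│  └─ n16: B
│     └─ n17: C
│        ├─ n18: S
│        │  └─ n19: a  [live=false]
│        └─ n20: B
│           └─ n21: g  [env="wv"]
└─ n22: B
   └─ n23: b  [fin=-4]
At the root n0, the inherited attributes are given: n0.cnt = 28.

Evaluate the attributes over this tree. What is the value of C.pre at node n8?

1. n0.cnt = 28  [given at root]
2. n1.acc = 23  [S.cnt - 5]
3. n1.fin = false  [S.cnt > 28]
4. n2.acc = 1  [B₀.acc - 22]
5. n2.fin = true  [true]
6. n3.idx = true  [B.acc > 0]
7. n3.lab = 9  [B.acc * -1 + 10]
8. n4.cnt = 18  [C.lab + 9]
9. n5.live = false  [terminal]
10. n6.acc = 9  [terminal]
11. n4.env = "kv"  ["kv"]
12. n4.sig = false  [a.live == true]
13. n3.pre = -2  [C.lab - 11]
14. n3.mk = "qkv"  ["q" ++ S.env]
15. n7.idx = -5  [C.pre - 3]
16. n7.lim = 18  [B.acc + C.pre + 19]
17. n8.idx = true  [true]
18. n8.lab = 8  [A₀.lim - 10]
19. n9.env = "qr"  [terminal]
20. n10.env = "wn"  [terminal]
21. n8.pre = -3  [C.lab - 11]
22. n8.mk = "wnqr"  [g₁.env ++ g₀.env]
23. n11.idx = 24  [A₀.lim + 6]
24. n11.lim = -4  [C.pre * 2 + 2]
25. n12.fin = 12  [terminal]
26. n11.key = "mq"  ["mq"]
27. n11.ok = "km"  ["km"]
28. n13.acc = 25  [A₀.idx * -2 + 15]
29. n13.fin = false  [false]
30. n14.fin = -8  [terminal]
31. n15.acc = 19  [terminal]
32. n13.hot = 29  [b.fin * -1 + 21]
33. n7.key = "kmmq"  [A₁.ok ++ A₁.key]
34. n7.ok = "mu"  ["mu"]
35. n2.hot = 7  [(if B.fin then B.acc else C.pre) + 6]
36. n16.acc = 24  [B₁.hot * 3 + 3]
37. n16.fin = true  [B₀.fin == false]
38. n17.idx = false  [false]
39. n17.lab = 13  [13]
40. n18.cnt = 26  [C.lab + 13]
41. n19.live = false  [terminal]
42. n18.env = "zp"  ["zp"]
43. n18.sig = false  [S.cnt > 26]
44. n20.acc = -2  [len(S.env) - 4]
45. n20.fin = true  [C.idx == false]
46. n21.env = "wv"  [terminal]
47. n20.hot = 1  [B.acc * -2 - 3]
48. n17.pre = -2  [-2]
49. n17.mk = "vzp"  ["v" ++ S.env]
50. n16.hot = 11  [C.pre + 13]
51. n1.hot = -4  [B₀.acc - 27]
52. n22.acc = 1  [S.cnt - 27]
53. n22.fin = false  [B₀.hot > -4]
54. n23.fin = -4  [terminal]
55. n22.hot = 9  [b.fin + 13]
56. n0.env = "mz"  ["mz"]
57. n0.sig = false  [S.cnt > 28]

-3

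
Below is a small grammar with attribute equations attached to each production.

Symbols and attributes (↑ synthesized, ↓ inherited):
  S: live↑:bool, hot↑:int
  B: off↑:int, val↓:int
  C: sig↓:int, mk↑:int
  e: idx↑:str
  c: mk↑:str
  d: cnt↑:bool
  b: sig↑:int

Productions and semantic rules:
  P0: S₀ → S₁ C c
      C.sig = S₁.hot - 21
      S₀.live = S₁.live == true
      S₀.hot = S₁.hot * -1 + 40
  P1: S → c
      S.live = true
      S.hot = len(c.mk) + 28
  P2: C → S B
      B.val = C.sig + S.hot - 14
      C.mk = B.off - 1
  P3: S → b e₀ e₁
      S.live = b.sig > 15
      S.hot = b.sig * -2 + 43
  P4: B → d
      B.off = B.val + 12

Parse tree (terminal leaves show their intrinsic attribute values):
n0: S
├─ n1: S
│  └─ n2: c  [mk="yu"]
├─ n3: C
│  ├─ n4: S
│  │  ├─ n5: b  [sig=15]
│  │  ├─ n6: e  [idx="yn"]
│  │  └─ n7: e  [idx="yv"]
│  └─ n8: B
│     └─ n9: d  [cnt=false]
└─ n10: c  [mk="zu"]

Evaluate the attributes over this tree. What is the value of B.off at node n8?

20

1. n2.mk = "yu"  [terminal]
2. n1.live = true  [true]
3. n1.hot = 30  [len(c.mk) + 28]
4. n3.sig = 9  [S₁.hot - 21]
5. n5.sig = 15  [terminal]
6. n6.idx = "yn"  [terminal]
7. n7.idx = "yv"  [terminal]
8. n4.live = false  [b.sig > 15]
9. n4.hot = 13  [b.sig * -2 + 43]
10. n8.val = 8  [C.sig + S.hot - 14]
11. n9.cnt = false  [terminal]
12. n8.off = 20  [B.val + 12]
13. n3.mk = 19  [B.off - 1]
14. n10.mk = "zu"  [terminal]
15. n0.live = true  [S₁.live == true]
16. n0.hot = 10  [S₁.hot * -1 + 40]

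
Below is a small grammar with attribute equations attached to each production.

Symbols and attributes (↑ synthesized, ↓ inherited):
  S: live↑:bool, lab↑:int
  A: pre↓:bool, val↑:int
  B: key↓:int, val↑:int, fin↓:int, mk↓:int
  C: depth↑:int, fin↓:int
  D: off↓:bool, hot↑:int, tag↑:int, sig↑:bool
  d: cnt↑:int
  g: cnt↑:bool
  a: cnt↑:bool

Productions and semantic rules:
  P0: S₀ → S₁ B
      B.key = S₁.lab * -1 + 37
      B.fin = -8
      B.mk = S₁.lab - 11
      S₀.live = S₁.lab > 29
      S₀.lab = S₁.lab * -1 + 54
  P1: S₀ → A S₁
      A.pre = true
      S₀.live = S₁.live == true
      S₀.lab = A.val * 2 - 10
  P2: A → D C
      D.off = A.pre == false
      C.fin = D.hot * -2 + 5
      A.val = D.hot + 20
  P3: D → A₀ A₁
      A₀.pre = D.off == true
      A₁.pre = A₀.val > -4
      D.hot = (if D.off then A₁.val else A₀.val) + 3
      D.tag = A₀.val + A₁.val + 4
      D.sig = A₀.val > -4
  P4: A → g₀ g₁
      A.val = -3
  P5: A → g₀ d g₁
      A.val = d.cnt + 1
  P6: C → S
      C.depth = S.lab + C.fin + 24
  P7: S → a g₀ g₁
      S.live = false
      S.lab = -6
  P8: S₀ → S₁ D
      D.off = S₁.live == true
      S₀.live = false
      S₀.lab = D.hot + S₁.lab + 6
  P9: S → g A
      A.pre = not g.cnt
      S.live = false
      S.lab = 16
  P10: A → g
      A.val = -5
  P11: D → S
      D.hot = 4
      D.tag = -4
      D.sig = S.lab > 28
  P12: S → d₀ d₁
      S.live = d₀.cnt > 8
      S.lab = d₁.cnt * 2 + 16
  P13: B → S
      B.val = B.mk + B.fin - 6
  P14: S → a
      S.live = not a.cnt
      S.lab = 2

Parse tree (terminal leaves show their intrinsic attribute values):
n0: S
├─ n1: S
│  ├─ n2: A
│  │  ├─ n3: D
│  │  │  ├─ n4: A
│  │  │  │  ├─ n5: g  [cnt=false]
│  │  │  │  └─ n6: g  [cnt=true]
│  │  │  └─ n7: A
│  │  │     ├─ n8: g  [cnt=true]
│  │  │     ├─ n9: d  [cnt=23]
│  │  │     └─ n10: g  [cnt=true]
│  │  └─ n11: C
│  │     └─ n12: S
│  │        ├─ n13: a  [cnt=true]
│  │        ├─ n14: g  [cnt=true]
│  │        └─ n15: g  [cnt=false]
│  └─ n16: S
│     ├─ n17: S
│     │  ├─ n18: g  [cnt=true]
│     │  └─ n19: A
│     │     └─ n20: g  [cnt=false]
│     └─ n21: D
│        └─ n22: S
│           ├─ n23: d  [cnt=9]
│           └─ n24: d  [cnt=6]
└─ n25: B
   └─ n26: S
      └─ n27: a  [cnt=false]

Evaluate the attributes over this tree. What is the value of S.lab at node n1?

30

1. n2.pre = true  [true]
2. n3.off = false  [A.pre == false]
3. n4.pre = false  [D.off == true]
4. n5.cnt = false  [terminal]
5. n6.cnt = true  [terminal]
6. n4.val = -3  [-3]
7. n7.pre = true  [A₀.val > -4]
8. n8.cnt = true  [terminal]
9. n9.cnt = 23  [terminal]
10. n10.cnt = true  [terminal]
11. n7.val = 24  [d.cnt + 1]
12. n3.hot = 0  [(if D.off then A₁.val else A₀.val) + 3]
13. n3.tag = 25  [A₀.val + A₁.val + 4]
14. n3.sig = true  [A₀.val > -4]
15. n11.fin = 5  [D.hot * -2 + 5]
16. n13.cnt = true  [terminal]
17. n14.cnt = true  [terminal]
18. n15.cnt = false  [terminal]
19. n12.live = false  [false]
20. n12.lab = -6  [-6]
21. n11.depth = 23  [S.lab + C.fin + 24]
22. n2.val = 20  [D.hot + 20]
23. n18.cnt = true  [terminal]
24. n19.pre = false  [not g.cnt]
25. n20.cnt = false  [terminal]
26. n19.val = -5  [-5]
27. n17.live = false  [false]
28. n17.lab = 16  [16]
29. n21.off = false  [S₁.live == true]
30. n23.cnt = 9  [terminal]
31. n24.cnt = 6  [terminal]
32. n22.live = true  [d₀.cnt > 8]
33. n22.lab = 28  [d₁.cnt * 2 + 16]
34. n21.hot = 4  [4]
35. n21.tag = -4  [-4]
36. n21.sig = false  [S.lab > 28]
37. n16.live = false  [false]
38. n16.lab = 26  [D.hot + S₁.lab + 6]
39. n1.live = false  [S₁.live == true]
40. n1.lab = 30  [A.val * 2 - 10]
41. n25.key = 7  [S₁.lab * -1 + 37]
42. n25.fin = -8  [-8]
43. n25.mk = 19  [S₁.lab - 11]
44. n27.cnt = false  [terminal]
45. n26.live = true  [not a.cnt]
46. n26.lab = 2  [2]
47. n25.val = 5  [B.mk + B.fin - 6]
48. n0.live = true  [S₁.lab > 29]
49. n0.lab = 24  [S₁.lab * -1 + 54]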